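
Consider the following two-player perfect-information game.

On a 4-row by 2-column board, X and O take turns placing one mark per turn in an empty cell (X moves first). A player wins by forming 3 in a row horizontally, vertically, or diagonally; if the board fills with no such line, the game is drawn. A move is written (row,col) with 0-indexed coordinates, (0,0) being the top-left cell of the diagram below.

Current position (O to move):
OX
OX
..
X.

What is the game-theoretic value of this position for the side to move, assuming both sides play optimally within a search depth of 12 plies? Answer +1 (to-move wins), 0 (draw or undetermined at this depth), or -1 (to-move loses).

p1 O@[OX/OX/../X.]: (2,0)[OX/OX/O./X.]+1* (2,1)[OX/OX/.O/X.]+0 (3,1)[OX/OX/../XO]-1
p2 X@[OX/OX/O./X.] terminal -1; root [OX/OX/../X.] d12

value(OX/OX/../X., O) = +1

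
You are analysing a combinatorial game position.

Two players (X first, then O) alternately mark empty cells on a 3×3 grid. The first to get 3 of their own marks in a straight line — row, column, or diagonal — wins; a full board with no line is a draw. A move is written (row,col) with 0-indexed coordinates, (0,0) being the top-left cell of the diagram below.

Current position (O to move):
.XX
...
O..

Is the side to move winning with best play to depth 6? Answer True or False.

O winning at [.XX/.../O..]: True

p1 O@[.XX/.../O..]: (0,0)[OXX/.../O..]+1* (1,0)[.XX/O../O..]-1 (1,1)[.XX/.O./O..]-1 (1,2)[.XX/..O/O..]-1 (2,1)[.XX/.../OO.]-1 (2,2)[.XX/.../O.O]-1
p2 X@[OXX/.../O..]: (1,0)[OXX/X../O..]-1* (1,1)[OXX/.X./O..]-1 (1,2)[OXX/..X/O..]-1 (2,1)[OXX/.../OX.]-1 (2,2)[OXX/.../O.X]-1
p3 O@[OXX/X../O..]: (1,1)[OXX/XO./O..]+0 (1,2)[OXX/X.O/O..]+0 (2,1)[OXX/X../OO.]+0 (2,2)[OXX/X../O.O]+1*
p4 X@[OXX/X../O.O]: (1,1)[OXX/XX./O.O]-1* (1,2)[OXX/X.X/O.O]-1 (2,1)[OXX/X../OXO]-1
p5 O@[OXX/XX./O.O]: (1,2)[OXX/XXO/O.O]-1 (2,1)[OXX/XX./OOO]+1*
p6 X@[OXX/XX./OOO] terminal -1; root [.XX/.../O..] d6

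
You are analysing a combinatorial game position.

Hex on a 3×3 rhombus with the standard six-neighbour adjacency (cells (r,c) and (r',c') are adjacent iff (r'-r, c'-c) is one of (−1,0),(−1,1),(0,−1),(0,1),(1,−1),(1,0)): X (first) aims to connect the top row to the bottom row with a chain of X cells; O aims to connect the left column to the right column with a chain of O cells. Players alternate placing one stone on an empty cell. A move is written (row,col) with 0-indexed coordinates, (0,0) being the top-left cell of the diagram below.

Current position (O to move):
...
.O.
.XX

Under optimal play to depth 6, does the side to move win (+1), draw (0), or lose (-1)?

p1 O@[.../.O./.XX]: (0,0)[O../.O./.XX]+1* (0,1)[.O./.O./.XX]+1 (0,2)[..O/.O./.XX]+1 (1,0)[.../OO./.XX]+1 (1,2)[.../.OO/.XX]+1 (2,0)[.../.O./OXX]+1
p2 X@[O../.O./.XX]: (0,1)[OX./.O./.XX]-1* (0,2)[O.X/.O./.XX]-1 (1,0)[O../XO./.XX]-1 (1,2)[O../.OX/.XX]-1 (2,0)[O../.O./XXX]-1
p3 O@[OX./.O./.XX]: (0,2)[OXO/.O./.XX]+1* (1,0)[OX./OO./.XX]+1 (1,2)[OX./.OO/.XX]+1 (2,0)[OX./.O./OXX]+1
p4 X@[OXO/.O./.XX]: (1,0)[OXO/XO./.XX]-1* (1,2)[OXO/.OX/.XX]-1 (2,0)[OXO/.O./XXX]-1
p5 O@[OXO/XO./.XX]: (1,2)[OXO/XOO/.XX]-1 (2,0)[OXO/XO./OXX]+1*
p6 X@[OXO/XO./OXX] terminal -1; root [.../.O./.XX] d6

value(.../.O./.XX, O) = +1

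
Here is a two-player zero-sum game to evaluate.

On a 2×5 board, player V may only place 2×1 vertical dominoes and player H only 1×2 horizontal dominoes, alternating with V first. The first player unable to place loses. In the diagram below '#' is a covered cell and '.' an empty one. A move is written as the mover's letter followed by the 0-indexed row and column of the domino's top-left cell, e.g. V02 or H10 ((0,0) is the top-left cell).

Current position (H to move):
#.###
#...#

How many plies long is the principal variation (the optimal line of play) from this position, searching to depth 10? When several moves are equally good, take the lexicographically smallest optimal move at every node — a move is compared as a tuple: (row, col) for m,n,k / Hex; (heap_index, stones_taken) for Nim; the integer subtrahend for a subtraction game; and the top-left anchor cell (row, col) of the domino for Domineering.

PV length from [#.###/#...#]: 1 ply

p1 H@[#.###/#...#]: H11[#.###/###.#]+1* H12[#.###/#.###]-1
p2 V@[#.###/###.#] terminal -1; root [#.###/#...#] d10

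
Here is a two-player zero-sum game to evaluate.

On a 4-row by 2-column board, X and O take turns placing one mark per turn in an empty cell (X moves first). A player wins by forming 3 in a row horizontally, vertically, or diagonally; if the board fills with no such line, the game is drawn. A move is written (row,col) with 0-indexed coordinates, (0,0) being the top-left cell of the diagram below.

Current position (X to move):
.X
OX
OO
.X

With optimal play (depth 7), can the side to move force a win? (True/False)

X winning at [.X/OX/OO/.X]: False

ply 1, X at .X/OX/OO/.X | (0,0)=-1→XX/OX/OO/.X*; (3,0)=-1→.X/OX/OO/XX
ply 2, O at XX/OX/OO/.X | (3,0)=+1→XX/OX/OO/OX*
ply 3: XX/OX/OO/OX is terminal -1 (X); from .X/OX/OO/.X depth 7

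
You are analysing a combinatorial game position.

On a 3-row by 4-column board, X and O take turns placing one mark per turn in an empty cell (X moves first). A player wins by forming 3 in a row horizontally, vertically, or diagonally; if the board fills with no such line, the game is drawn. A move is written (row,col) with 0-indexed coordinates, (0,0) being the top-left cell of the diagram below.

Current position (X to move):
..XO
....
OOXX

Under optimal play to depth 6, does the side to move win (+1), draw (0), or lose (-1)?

p1 X@[..XO/..../OOXX]: (0,0)[X.XO/..../OOXX]-1 (0,1)[.XXO/..../OOXX]-1 (1,0)[..XO/X.../OOXX]-1 (1,1)[..XO/.X../OOXX]-1 (1,2)[..XO/..X./OOXX]+1* (1,3)[..XO/...X/OOXX]-1
p2 O@[..XO/..X./OOXX] terminal -1; root [..XO/..../OOXX] d6

value(..XO/..../OOXX, X) = +1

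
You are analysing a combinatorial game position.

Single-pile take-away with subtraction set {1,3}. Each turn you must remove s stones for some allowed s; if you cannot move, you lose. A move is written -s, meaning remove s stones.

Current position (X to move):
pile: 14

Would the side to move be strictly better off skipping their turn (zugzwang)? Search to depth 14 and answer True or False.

p1 X@[14]: -1[13]-1* -3[11]-1
p2 O@[13]: -1[12]+1* -3[10]+1
p3 X@[12]: -1[11]-1* -3[9]-1
p4 O@[11]: -1[10]+1* -3[8]+1
p5 X@[10]: -1[9]-1* -3[7]-1
p6 O@[9]: -1[8]+1* -3[6]+1
p7 X@[8]: -1[7]-1* -3[5]-1
p8 O@[7]: -1[6]+1* -3[4]+1
p9 X@[6]: -1[5]-1* -3[3]-1
p10 O@[5]: -1[4]+1* -3[2]+1
p11 X@[4]: -1[3]-1* -3[1]-1
p12 O@[3]: -1[2]+1* -3[0]+1
p13 X@[2]: -1[1]-1*
p14 O@[1]: -1[0]+1*
p15 X@[0] terminal -1; root [14] d14
suppose X passes — search the same position with O to move:
pass> p1 O@[14]: -1[13]-1* -3[11]-1
pass> p2 X@[13]: -1[12]+1* -3[10]+1
pass> p3 O@[12]: -1[11]-1* -3[9]-1
pass> p4 X@[11]: -1[10]+1* -3[8]+1
pass> p5 O@[10]: -1[9]-1* -3[7]-1
pass> p6 X@[9]: -1[8]+1* -3[6]+1
pass> p7 O@[8]: -1[7]-1* -3[5]-1
pass> p8 X@[7]: -1[6]+1* -3[4]+1
pass> p9 O@[6]: -1[5]-1* -3[3]-1
pass> p10 X@[5]: -1[4]+1* -3[2]+1
pass> p11 O@[4]: -1[3]-1* -3[1]-1
pass> p12 X@[3]: -1[2]+1* -3[0]+1
pass> p13 O@[2]: -1[1]-1*
pass> p14 X@[1]: -1[0]+1*
pass> p15 O@[0] terminal -1; root [14] d14
for X: play -1, pass +1

zugzwang(14, X) = True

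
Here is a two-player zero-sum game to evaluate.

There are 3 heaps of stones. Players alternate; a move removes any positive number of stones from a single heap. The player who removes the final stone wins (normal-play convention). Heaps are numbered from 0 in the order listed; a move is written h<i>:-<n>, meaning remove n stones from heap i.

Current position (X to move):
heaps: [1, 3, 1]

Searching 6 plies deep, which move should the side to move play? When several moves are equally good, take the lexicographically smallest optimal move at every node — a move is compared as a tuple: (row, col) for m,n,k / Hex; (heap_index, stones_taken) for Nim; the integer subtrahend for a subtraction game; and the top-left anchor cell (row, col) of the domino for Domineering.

X's best at [(1,3,1)]: h1:-3

p1 X@[(1,3,1)]: h0:-1[(0,3,1)]-1 h1:-1[(1,2,1)]-1 h1:-2[(1,1,1)]-1 h1:-3[(1,0,1)]+1* h2:-1[(1,3,0)]-1
p2 O@[(1,0,1)]: h0:-1[(0,0,1)]-1* h2:-1[(1,0,0)]-1
p3 X@[(0,0,1)]: h2:-1[(0,0,0)]+1*
p4 O@[(0,0,0)] terminal -1; root [(1,3,1)] d6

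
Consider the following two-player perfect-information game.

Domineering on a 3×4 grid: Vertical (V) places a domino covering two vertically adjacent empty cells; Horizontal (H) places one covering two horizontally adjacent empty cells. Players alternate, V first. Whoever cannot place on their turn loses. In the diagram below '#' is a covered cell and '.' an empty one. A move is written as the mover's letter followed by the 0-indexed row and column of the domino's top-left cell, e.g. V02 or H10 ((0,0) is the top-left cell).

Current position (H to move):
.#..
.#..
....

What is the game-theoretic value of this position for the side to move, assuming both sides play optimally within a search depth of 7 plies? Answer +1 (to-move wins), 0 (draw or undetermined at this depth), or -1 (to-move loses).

value(.#../.#../...., H) = +1

p1 H@[.#../.#../....]: H02[.###/.#../....]-1 H12[.#../.###/....]+1* H20[.#../.#../##..]-1 H21[.#../.#../.##.]-1 H22[.#../.#../..##]-1
p2 V@[.#../.###/....]: V00[##../####/....]-1* V10[.#../####/#...]-1
p3 H@[##../####/....]: H02[####/####/....]+1* H20[##../####/##..]+1 H21[##../####/.##.]+1 H22[##../####/..##]+1
p4 V@[####/####/....] terminal -1; root [.#../.#../....] d7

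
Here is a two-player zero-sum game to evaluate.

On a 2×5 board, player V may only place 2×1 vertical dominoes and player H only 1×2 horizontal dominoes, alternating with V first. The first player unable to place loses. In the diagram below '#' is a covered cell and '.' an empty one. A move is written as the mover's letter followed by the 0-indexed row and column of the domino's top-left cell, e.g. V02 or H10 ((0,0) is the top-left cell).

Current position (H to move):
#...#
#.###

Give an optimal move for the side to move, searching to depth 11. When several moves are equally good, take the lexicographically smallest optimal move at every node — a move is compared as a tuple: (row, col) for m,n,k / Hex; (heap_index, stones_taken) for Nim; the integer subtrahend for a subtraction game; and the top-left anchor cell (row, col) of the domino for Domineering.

H's best at [#...#/#.###]: H01

[#...#/#.###] H move#1: H01:+1/###.#/#.###*, H02:-1/#.###/#.###
[###.#/#.###] end (terminal -1, V#2); searched #...#/#.### to 11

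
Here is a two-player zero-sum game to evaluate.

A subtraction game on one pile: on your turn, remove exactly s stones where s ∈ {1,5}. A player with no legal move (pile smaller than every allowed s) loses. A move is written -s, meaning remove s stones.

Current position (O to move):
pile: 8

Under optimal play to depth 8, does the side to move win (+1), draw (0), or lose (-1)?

[8] O move#1: -1:-1/7*, -5:-1/3
[7] X move#2: -1:+1/6*, -5:+1/2
[6] O move#3: -1:-1/5*, -5:-1/1
[5] X move#4: -1:+1/4*, -5:+1/0
[4] O move#5: -1:-1/3*
[3] X move#6: -1:+1/2*
[2] O move#7: -1:-1/1*
[1] X move#8: -1:+1/0*
[0] end (terminal -1, O#9); searched 8 to 8

value(8, O) = -1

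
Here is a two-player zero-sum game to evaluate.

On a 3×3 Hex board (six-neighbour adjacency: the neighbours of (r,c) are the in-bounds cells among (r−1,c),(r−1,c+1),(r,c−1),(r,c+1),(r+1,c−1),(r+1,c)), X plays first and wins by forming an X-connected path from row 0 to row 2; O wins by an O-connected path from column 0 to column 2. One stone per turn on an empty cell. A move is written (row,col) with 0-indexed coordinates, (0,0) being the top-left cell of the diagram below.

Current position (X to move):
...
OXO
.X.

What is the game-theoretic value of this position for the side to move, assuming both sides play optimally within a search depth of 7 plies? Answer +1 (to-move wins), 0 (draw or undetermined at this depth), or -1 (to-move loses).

ply 1, X at .../OXO/.X. | (0,0)=+1→X../OXO/.X.*; (0,1)=+1→.X./OXO/.X.; (0,2)=+1→..X/OXO/.X.; (2,0)=+1→.../OXO/XX.; (2,2)=+1→.../OXO/.XX
ply 2, O at X../OXO/.X. | (0,1)=-1→XO./OXO/.X.*; (0,2)=-1→X.O/OXO/.X.; (2,0)=-1→X../OXO/OX.; (2,2)=-1→X../OXO/.XO
ply 3, X at XO./OXO/.X. | (0,2)=+1→XOX/OXO/.X.*; (2,0)=-1→XO./OXO/XX.; (2,2)=-1→XO./OXO/.XX
ply 4: XOX/OXO/.X. is terminal -1 (O); from .../OXO/.X. depth 7

value(.../OXO/.X., X) = +1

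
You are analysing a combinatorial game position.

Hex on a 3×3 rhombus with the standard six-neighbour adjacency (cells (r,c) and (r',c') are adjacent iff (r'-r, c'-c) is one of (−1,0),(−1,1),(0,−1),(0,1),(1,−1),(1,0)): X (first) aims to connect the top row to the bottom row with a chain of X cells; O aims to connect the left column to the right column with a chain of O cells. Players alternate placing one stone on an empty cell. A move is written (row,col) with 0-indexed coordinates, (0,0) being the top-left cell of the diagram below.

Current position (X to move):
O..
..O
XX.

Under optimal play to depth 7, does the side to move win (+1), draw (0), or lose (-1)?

ply 1, X at O../..O/XX. | (0,1)=+1→OX./..O/XX.*; (0,2)=-1→O.X/..O/XX.; (1,0)=-1→O../X.O/XX.; (1,1)=+1→O../.XO/XX.; (2,2)=-1→O../..O/XXX
ply 2, O at OX./..O/XX. | (0,2)=-1→OXO/..O/XX.*; (1,0)=-1→OX./O.O/XX.; (1,1)=-1→OX./.OO/XX.; (2,2)=-1→OX./..O/XXO
ply 3, X at OXO/..O/XX. | (1,0)=+1→OXO/X.O/XX.*; (1,1)=+1→OXO/.XO/XX.; (2,2)=+1→OXO/..O/XXX
ply 4: OXO/X.O/XX. is terminal -1 (O); from O../..O/XX. depth 7

value(O../..O/XX., X) = +1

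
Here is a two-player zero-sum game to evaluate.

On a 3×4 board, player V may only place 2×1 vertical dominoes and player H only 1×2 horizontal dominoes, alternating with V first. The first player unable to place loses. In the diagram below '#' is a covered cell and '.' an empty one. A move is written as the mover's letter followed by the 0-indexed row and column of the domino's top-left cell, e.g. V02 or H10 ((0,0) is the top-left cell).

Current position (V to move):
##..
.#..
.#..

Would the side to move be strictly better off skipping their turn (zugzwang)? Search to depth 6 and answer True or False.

[##../.#../.#..] V move#1: V02:+1/###./.##./.#..*, V03:+1/##.#/.#.#/.#.., V10:-1/##../##../##.., V12:+1/##../.##./.##., V13:+1/##../.#.#/.#.#
[###./.##./.#..] H move#2: H22:-1/###./.##./.###*
[###./.##./.###] V move#3: V03:+1/####/.###/.###*, V10:+1/###./###./####
[####/.###/.###] end (terminal -1, H#4); searched ##../.#../.#.. to 6
pass branch (H moves first from the same position):
  | [##../.#../.#..] H move#1: H02:-1/####/.#../.#.., H12:+1/##../.###/.#..*, H22:-1/##../.#../.###
  | [##../.###/.#..] V move#2: V10:-1/##../####/##..*
  | [##../####/##..] H move#3: H02:+1/####/####/##..*, H22:+1/##../####/####
  | [####/####/##..] end (terminal -1, V#4); searched ##../.#../.#.. to 6
V moving scores +1; V passing scores -1

zugzwang(##../.#../.#.., V) = False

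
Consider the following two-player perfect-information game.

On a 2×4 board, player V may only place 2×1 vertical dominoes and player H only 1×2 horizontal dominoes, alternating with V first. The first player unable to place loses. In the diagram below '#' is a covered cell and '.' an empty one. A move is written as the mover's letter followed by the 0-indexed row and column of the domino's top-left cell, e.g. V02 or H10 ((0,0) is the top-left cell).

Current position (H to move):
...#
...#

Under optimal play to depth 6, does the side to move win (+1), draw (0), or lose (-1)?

value(...#/...#, H) = +1

p1 H@[...#/...#]: H00[##.#/...#]+1* H01[.###/...#]+1 H10[...#/##.#]+1 H11[...#/.###]+1
p2 V@[##.#/...#]: V02[####/..##]-1*
p3 H@[####/..##]: H10[####/####]+1*
p4 V@[####/####] terminal -1; root [...#/...#] d6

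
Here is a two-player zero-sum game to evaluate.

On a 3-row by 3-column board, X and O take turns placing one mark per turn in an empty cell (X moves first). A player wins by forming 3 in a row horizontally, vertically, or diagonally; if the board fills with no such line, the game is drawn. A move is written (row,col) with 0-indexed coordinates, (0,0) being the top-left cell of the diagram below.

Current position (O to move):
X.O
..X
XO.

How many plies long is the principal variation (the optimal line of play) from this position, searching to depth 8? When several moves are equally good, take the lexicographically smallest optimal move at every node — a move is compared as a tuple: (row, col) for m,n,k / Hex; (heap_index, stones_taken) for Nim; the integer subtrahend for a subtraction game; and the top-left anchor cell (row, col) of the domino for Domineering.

PV length from [X.O/..X/XO.]: 4 plies

ply 1, O at X.O/..X/XO. | (0,1)=-1→XOO/..X/XO.; (1,0)=+0→X.O/O.X/XO.*; (1,1)=-1→X.O/.OX/XO.; (2,2)=-1→X.O/..X/XOO
ply 2, X at X.O/O.X/XO. | (0,1)=+0→XXO/O.X/XO.*; (1,1)=+0→X.O/OXX/XO.; (2,2)=+0→X.O/O.X/XOX
ply 3, O at XXO/O.X/XO. | (1,1)=+0→XXO/OOX/XO.*; (2,2)=+0→XXO/O.X/XOO
ply 4, X at XXO/OOX/XO. | (2,2)=+0→XXO/OOX/XOX*
ply 5: XXO/OOX/XOX is terminal +0 (O); from X.O/..X/XO. depth 8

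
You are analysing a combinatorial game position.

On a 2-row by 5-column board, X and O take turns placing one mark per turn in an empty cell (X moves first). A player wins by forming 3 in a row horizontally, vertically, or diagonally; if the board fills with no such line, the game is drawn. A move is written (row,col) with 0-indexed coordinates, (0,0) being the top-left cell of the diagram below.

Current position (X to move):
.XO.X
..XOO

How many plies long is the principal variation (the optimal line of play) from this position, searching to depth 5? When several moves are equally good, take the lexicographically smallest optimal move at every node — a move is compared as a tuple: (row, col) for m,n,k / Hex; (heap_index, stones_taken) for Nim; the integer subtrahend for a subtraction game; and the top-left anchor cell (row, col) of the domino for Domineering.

p1 X@[.XO.X/..XOO]: (0,0)[XXO.X/..XOO]+0* (0,3)[.XOXX/..XOO]+0 (1,0)[.XO.X/X.XOO]+0 (1,1)[.XO.X/.XXOO]+0
p2 O@[XXO.X/..XOO]: (0,3)[XXOOX/..XOO]+0* (1,0)[XXO.X/O.XOO]+0 (1,1)[XXO.X/.OXOO]+0
p3 X@[XXOOX/..XOO]: (1,0)[XXOOX/X.XOO]+0* (1,1)[XXOOX/.XXOO]+0
p4 O@[XXOOX/X.XOO]: (1,1)[XXOOX/XOXOO]+0*
p5 X@[XXOOX/XOXOO] terminal +0; root [.XO.X/..XOO] d5

PV length from [.XO.X/..XOO]: 4 plies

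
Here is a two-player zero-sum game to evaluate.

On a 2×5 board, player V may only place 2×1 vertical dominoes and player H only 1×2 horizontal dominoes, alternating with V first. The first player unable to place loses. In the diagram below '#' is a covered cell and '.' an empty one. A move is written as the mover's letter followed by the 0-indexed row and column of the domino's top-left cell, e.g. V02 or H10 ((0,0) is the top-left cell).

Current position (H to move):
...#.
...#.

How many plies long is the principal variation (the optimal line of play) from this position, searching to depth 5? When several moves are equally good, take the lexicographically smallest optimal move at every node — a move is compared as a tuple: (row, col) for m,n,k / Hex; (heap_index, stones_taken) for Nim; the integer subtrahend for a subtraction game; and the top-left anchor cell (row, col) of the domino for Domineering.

PV length from [...#./...#.]: 4 plies

[...#./...#.] H move#1: H00:-1/##.#./...#.*, H01:-1/.###./...#., H10:-1/...#./##.#., H11:-1/...#./.###.
[##.#./...#.] V move#2: V02:+1/####./..##.*, V04:-1/##.##/...##
[####./..##.] H move#3: H10:-1/####./####.*
[####./####.] V move#4: V04:+1/#####/#####*
[#####/#####] end (terminal -1, H#5); searched ...#./...#. to 5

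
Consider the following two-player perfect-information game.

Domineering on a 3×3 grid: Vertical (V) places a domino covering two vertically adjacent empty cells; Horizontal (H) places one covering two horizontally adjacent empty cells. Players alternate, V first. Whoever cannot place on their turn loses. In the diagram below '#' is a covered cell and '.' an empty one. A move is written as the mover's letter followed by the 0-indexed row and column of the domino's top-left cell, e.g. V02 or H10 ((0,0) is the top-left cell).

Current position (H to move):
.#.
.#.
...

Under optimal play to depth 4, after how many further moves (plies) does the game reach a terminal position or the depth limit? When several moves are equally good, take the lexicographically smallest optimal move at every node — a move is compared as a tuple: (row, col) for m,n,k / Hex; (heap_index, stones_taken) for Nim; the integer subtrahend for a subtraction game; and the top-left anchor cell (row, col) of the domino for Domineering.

p1 H@[.#./.#./...]: H20[.#./.#./##.]-1* H21[.#./.#./.##]-1
p2 V@[.#./.#./##.]: V00[##./##./##.]+1* V02[.##/.##/##.]+1 V12[.#./.##/###]+1
p3 H@[##./##./##.] terminal -1; root [.#./.#./...] d4

PV length from [.#./.#./...]: 2 plies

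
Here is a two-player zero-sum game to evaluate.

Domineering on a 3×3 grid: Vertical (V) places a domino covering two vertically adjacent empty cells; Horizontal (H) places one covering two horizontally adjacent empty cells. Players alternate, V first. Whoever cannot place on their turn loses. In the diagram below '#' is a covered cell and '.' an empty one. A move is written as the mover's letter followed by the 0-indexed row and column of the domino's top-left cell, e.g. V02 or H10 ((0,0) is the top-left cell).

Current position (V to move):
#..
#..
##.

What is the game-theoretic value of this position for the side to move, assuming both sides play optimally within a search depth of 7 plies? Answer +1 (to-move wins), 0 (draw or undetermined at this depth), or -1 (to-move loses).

value(#../#../##., V) = +1

ply 1, V at #../#../##. | V01=+1→##./##./##.*; V02=+1→#.#/#.#/##.; V12=-1→#../#.#/###
ply 2: ##./##./##. is terminal -1 (H); from #../#../##. depth 7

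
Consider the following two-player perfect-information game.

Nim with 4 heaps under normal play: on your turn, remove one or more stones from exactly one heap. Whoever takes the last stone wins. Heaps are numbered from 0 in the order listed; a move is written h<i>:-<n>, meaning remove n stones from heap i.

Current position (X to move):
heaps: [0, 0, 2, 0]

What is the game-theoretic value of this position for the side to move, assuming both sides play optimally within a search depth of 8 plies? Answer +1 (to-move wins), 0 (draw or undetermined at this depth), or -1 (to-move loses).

ply 1, X at (0,0,2,0) | h2:-1=-1→(0,0,1,0); h2:-2=+1→(0,0,0,0)*
ply 2: (0,0,0,0) is terminal -1 (O); from (0,0,2,0) depth 8

value((0,0,2,0), X) = +1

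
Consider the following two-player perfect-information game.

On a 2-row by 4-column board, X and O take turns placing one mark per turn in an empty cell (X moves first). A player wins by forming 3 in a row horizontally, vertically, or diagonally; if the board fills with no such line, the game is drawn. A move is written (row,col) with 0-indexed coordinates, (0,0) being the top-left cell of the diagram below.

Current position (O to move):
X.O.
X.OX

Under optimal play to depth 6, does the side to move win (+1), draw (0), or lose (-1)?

value(X.O./X.OX, O) = 0

p1 O@[X.O./X.OX]: (0,1)[XOO./X.OX]+0* (0,3)[X.OO/X.OX]+0 (1,1)[X.O./XOOX]+0
p2 X@[XOO./X.OX]: (0,3)[XOOX/X.OX]+0* (1,1)[XOO./XXOX]-1
p3 O@[XOOX/X.OX]: (1,1)[XOOX/XOOX]+0*
p4 X@[XOOX/XOOX] terminal +0; root [X.O./X.OX] d6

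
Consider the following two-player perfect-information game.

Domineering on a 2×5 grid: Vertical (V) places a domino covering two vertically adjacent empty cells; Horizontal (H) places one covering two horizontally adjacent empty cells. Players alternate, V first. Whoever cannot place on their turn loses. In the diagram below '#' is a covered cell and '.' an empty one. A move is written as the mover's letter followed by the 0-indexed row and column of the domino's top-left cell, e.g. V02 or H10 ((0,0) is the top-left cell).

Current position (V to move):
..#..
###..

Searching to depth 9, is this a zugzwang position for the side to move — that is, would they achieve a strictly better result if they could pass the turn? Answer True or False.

ply 1, V at ..#../###.. | V03=+1→..##./####.*; V04=+1→..#.#/###.#
ply 2, H at ..##./####. | H00=-1→####./####.*
ply 3, V at ####./####. | V04=+1→#####/#####*
ply 4: #####/##### is terminal -1 (H); from ..#../###.. depth 9
pass branch (H moves first from the same position):
  | ply 1, H at ..#../###.. | H00=-1→###../###..; H03=+1→..###/###..*; H13=+1→..#../#####
  | ply 2: ..###/###.. is terminal -1 (V); from ..#../###.. depth 9
V moving scores +1; V passing scores -1

zugzwang(..#../###.., V) = False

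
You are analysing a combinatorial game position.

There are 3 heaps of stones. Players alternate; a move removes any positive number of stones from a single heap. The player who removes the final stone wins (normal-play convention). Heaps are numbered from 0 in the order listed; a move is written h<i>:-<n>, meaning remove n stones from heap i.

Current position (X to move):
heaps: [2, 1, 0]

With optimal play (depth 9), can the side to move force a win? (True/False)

X winning at [(2,1,0)]: True

p1 X@[(2,1,0)]: h0:-1[(1,1,0)]+1* h0:-2[(0,1,0)]-1 h1:-1[(2,0,0)]-1
p2 O@[(1,1,0)]: h0:-1[(0,1,0)]-1* h1:-1[(1,0,0)]-1
p3 X@[(0,1,0)]: h1:-1[(0,0,0)]+1*
p4 O@[(0,0,0)] terminal -1; root [(2,1,0)] d9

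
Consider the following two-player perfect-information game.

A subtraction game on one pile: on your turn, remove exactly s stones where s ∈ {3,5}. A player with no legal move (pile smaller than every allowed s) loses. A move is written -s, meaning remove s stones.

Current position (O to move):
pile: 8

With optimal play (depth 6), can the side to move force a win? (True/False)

[8] O move#1: -3:-1/5*, -5:-1/3
[5] X move#2: -3:+1/2*, -5:+1/0
[2] end (terminal -1, O#3); searched 8 to 6

O winning at [8]: False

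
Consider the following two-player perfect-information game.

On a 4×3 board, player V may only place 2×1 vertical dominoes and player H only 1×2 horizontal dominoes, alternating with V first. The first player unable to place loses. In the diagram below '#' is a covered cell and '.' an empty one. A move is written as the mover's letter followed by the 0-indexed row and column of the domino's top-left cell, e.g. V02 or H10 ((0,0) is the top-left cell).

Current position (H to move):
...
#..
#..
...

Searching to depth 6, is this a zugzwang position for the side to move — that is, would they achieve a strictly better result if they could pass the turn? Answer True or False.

zugzwang(.../#../#../..., H) = False

[.../#../#../...] H move#1: H00:-1/##./#../#../...*, H01:-1/.##/#../#../..., H11:-1/.../###/#../..., H21:-1/.../#../###/..., H30:-1/.../#../#../##., H31:-1/.../#../#../.##
[##./#../#../...] V move#2: V02:-1/###/#.#/#../..., V11:+1/##./##./##./...*, V12:+1/##./#.#/#.#/..., V21:+1/##./#../##./.#., V22:+1/##./#../#.#/..#
[##./##./##./...] H move#3: H30:-1/##./##./##./##.*, H31:-1/##./##./##./.##
[##./##./##./##.] V move#4: V02:+1/###/###/##./##.*, V12:+1/##./###/###/##., V22:+1/##./##./###/###
[###/###/##./##.] end (terminal -1, H#5); searched .../#../#../... to 6
suppose H passes — search the same position with V to move:
pass> [.../#../#../...] V move#1: V01:-1/.#./##./#../..., V02:-1/..#/#.#/#../..., V11:-1/.../##./##./..., V12:+1/.../#.#/#.#/...*, V21:-1/.../#../##./.#., V22:-1/.../#../#.#/..#
pass> [.../#.#/#.#/...] H move#2: H00:-1/##./#.#/#.#/...*, H01:-1/.##/#.#/#.#/..., H30:-1/.../#.#/#.#/##., H31:-1/.../#.#/#.#/.##
pass> [##./#.#/#.#/...] V move#3: V11:-1/##./###/###/..., V21:+1/##./#.#/###/.#.*
pass> [##./#.#/###/.#.] end (terminal -1, H#4); searched .../#../#../... to 6
for H: play -1, pass -1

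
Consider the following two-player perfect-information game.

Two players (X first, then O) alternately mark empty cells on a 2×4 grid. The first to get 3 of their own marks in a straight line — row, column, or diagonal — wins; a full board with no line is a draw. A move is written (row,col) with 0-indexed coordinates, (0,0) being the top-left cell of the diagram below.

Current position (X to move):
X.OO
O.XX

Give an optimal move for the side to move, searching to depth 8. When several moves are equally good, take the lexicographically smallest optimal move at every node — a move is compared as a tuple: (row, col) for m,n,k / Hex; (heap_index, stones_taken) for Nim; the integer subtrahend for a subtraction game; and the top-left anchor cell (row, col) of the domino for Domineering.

p1 X@[X.OO/O.XX]: (0,1)[XXOO/O.XX]+0 (1,1)[X.OO/OXXX]+1*
p2 O@[X.OO/OXXX] terminal -1; root [X.OO/O.XX] d8

X's best at [X.OO/O.XX]: (1,1)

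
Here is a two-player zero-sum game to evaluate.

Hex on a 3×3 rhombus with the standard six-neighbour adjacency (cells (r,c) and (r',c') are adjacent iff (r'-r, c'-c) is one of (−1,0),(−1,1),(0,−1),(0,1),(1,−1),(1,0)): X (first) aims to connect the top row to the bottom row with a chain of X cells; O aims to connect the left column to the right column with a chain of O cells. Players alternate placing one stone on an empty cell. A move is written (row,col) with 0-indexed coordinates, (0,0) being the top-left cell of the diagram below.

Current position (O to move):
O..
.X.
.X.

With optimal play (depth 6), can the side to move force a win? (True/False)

O winning at [O../.X./.X.]: False

p1 O@[O../.X./.X.]: (0,1)[OO./.X./.X.]-1* (0,2)[O.O/.X./.X.]-1 (1,0)[O../OX./.X.]-1 (1,2)[O../.XO/.X.]-1 (2,0)[O../.X./OX.]-1 (2,2)[O../.X./.XO]-1
p2 X@[OO./.X./.X.]: (0,2)[OOX/.X./.X.]+1* (1,0)[OO./XX./.X.]-1 (1,2)[OO./.XX/.X.]-1 (2,0)[OO./.X./XX.]-1 (2,2)[OO./.X./.XX]-1
p3 O@[OOX/.X./.X.] terminal -1; root [O../.X./.X.] d6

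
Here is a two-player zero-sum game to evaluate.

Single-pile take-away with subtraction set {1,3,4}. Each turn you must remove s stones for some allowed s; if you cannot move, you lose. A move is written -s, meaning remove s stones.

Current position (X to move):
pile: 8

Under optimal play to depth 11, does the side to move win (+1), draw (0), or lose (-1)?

[8] X move#1: -1:+1/7*, -3:-1/5, -4:-1/4
[7] O move#2: -1:-1/6*, -3:-1/4, -4:-1/3
[6] X move#3: -1:-1/5, -3:-1/3, -4:+1/2*
[2] O move#4: -1:-1/1*
[1] X move#5: -1:+1/0*
[0] end (terminal -1, O#6); searched 8 to 11

value(8, X) = +1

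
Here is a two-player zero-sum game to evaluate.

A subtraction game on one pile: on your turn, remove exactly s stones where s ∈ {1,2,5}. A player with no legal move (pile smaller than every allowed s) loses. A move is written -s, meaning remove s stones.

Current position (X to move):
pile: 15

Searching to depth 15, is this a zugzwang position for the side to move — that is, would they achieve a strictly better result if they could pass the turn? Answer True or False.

ply 1, X at 15 | -1=-1→14*; -2=-1→13; -5=-1→10
ply 2, O at 14 | -1=-1→13; -2=+1→12*; -5=+1→9
ply 3, X at 12 | -1=-1→11*; -2=-1→10; -5=-1→7
ply 4, O at 11 | -1=-1→10; -2=+1→9*; -5=+1→6
ply 5, X at 9 | -1=-1→8*; -2=-1→7; -5=-1→4
ply 6, O at 8 | -1=-1→7; -2=+1→6*; -5=+1→3
ply 7, X at 6 | -1=-1→5*; -2=-1→4; -5=-1→1
ply 8, O at 5 | -1=-1→4; -2=+1→3*; -5=+1→0
ply 9, X at 3 | -1=-1→2*; -2=-1→1
ply 10, O at 2 | -1=-1→1; -2=+1→0*
ply 11: 0 is terminal -1 (X); from 15 depth 15
if X skipped the turn, O would face:
~ ply 1, O at 15 | -1=-1→14*; -2=-1→13; -5=-1→10
~ ply 2, X at 14 | -1=-1→13; -2=+1→12*; -5=+1→9
~ ply 3, O at 12 | -1=-1→11*; -2=-1→10; -5=-1→7
~ ply 4, X at 11 | -1=-1→10; -2=+1→9*; -5=+1→6
~ ply 5, O at 9 | -1=-1→8*; -2=-1→7; -5=-1→4
~ ply 6, X at 8 | -1=-1→7; -2=+1→6*; -5=+1→3
~ ply 7, O at 6 | -1=-1→5*; -2=-1→4; -5=-1→1
~ ply 8, X at 5 | -1=-1→4; -2=+1→3*; -5=+1→0
~ ply 9, O at 3 | -1=-1→2*; -2=-1→1
~ ply 10, X at 2 | -1=-1→1; -2=+1→0*
~ ply 11: 0 is terminal -1 (O); from 15 depth 15
compare (X): move=-1 vs pass=+1

zugzwang(15, X) = True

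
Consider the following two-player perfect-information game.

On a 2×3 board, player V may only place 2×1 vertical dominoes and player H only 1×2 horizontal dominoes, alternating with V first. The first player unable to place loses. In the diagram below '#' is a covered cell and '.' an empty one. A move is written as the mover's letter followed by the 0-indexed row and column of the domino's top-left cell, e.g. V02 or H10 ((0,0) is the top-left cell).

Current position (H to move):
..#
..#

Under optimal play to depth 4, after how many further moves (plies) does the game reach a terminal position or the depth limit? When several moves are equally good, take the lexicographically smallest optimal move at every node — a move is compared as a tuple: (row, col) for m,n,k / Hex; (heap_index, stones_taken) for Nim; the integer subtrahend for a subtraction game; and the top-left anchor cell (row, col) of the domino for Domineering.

PV length from [..#/..#]: 1 ply

p1 H@[..#/..#]: H00[###/..#]+1* H10[..#/###]+1
p2 V@[###/..#] terminal -1; root [..#/..#] d4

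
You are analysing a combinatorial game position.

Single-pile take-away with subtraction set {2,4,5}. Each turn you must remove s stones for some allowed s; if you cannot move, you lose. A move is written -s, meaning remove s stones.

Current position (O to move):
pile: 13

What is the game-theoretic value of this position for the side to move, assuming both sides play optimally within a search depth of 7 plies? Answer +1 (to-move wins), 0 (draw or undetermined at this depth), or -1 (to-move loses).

p1 O@[13]: -2[11]-1 -4[9]-1 -5[8]+1*
p2 X@[8]: -2[6]-1* -4[4]-1 -5[3]-1
p3 O@[6]: -2[4]-1 -4[2]-1 -5[1]+1*
p4 X@[1] terminal -1; root [13] d7

value(13, O) = +1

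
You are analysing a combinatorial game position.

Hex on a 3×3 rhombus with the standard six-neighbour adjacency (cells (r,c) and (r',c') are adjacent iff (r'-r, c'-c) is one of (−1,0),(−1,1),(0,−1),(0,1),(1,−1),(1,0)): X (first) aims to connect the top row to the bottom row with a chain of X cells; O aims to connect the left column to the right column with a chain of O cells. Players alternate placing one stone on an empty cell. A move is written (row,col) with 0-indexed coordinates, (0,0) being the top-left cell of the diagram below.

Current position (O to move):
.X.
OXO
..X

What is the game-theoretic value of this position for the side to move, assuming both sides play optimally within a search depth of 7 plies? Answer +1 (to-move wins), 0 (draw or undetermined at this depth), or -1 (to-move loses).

value(.X./OXO/..X, O) = -1

[.X./OXO/..X] O move#1: (0,0):-1/OX./OXO/..X*, (0,2):-1/.XO/OXO/..X, (2,0):-1/.X./OXO/O.X, (2,1):-1/.X./OXO/.OX
[OX./OXO/..X] X move#2: (0,2):+1/OXX/OXO/..X*, (2,0):+1/OX./OXO/X.X, (2,1):+1/OX./OXO/.XX
[OXX/OXO/..X] O move#3: (2,0):-1/OXX/OXO/O.X*, (2,1):-1/OXX/OXO/.OX
[OXX/OXO/O.X] X move#4: (2,1):+1/OXX/OXO/OXX*
[OXX/OXO/OXX] end (terminal -1, O#5); searched .X./OXO/..X to 7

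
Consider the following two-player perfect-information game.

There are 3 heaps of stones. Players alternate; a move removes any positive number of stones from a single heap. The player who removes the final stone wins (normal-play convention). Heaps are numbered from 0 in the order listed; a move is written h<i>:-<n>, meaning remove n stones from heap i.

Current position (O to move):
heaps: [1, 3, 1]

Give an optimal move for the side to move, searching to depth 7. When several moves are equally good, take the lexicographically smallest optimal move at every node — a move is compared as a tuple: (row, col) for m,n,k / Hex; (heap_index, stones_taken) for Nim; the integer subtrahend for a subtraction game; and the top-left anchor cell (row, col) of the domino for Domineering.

[(1,3,1)] O move#1: h0:-1:-1/(0,3,1), h1:-1:-1/(1,2,1), h1:-2:-1/(1,1,1), h1:-3:+1/(1,0,1)*, h2:-1:-1/(1,3,0)
[(1,0,1)] X move#2: h0:-1:-1/(0,0,1)*, h2:-1:-1/(1,0,0)
[(0,0,1)] O move#3: h2:-1:+1/(0,0,0)*
[(0,0,0)] end (terminal -1, X#4); searched (1,3,1) to 7

O's best at [(1,3,1)]: h1:-3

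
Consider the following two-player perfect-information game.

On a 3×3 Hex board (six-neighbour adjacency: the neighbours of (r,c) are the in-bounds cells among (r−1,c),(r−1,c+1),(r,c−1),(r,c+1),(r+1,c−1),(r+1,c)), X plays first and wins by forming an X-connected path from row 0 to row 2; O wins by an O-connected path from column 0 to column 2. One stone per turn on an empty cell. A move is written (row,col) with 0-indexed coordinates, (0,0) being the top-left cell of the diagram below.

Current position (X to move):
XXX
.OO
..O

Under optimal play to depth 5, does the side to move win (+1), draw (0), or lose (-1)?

value(XXX/.OO/..O, X) = -1

[XXX/.OO/..O] X move#1: (1,0):-1/XXX/XOO/..O*, (2,0):-1/XXX/.OO/X.O, (2,1):-1/XXX/.OO/.XO
[XXX/XOO/..O] O move#2: (2,0):+1/XXX/XOO/O.O*, (2,1):-1/XXX/XOO/.OO
[XXX/XOO/O.O] end (terminal -1, X#3); searched XXX/.OO/..O to 5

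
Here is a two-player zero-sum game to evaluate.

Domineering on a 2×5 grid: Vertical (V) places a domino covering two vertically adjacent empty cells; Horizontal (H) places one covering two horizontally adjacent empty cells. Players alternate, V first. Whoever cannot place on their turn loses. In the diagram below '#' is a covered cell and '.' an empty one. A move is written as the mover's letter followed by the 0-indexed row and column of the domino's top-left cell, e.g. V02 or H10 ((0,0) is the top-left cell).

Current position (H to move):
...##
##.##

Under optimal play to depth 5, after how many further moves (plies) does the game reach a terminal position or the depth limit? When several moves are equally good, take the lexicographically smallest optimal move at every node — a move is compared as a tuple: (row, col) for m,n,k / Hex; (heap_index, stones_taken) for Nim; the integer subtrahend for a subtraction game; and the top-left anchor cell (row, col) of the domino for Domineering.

[...##/##.##] H move#1: H00:-1/##.##/##.##, H01:+1/.####/##.##*
[.####/##.##] end (terminal -1, V#2); searched ...##/##.## to 5

PV length from [...##/##.##]: 1 ply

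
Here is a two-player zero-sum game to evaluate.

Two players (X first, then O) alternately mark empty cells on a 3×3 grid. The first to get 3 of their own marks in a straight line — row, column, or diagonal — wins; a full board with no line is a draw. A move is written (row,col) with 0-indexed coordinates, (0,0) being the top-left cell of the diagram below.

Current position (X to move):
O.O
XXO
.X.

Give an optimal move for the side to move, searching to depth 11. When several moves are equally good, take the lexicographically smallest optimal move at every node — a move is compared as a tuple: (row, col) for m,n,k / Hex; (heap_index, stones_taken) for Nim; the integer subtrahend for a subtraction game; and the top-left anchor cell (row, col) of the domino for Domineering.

ply 1, X at O.O/XXO/.X. | (0,1)=+1→OXO/XXO/.X.*; (2,0)=-1→O.O/XXO/XX.; (2,2)=-1→O.O/XXO/.XX
ply 2: OXO/XXO/.X. is terminal -1 (O); from O.O/XXO/.X. depth 11

X's best at [O.O/XXO/.X.]: (0,1)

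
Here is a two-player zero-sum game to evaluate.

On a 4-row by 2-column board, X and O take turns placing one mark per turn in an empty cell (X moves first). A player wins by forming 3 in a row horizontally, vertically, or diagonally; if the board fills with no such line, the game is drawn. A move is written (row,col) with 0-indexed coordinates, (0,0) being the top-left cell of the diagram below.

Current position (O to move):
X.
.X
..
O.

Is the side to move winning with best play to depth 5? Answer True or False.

O winning at [X./.X/../O.]: False

p1 O@[X./.X/../O.]: (0,1)[XO/.X/../O.]+0* (1,0)[X./OX/../O.]+0 (2,0)[X./.X/O./O.]+0 (2,1)[X./.X/.O/O.]+0 (3,1)[X./.X/../OO]+0
p2 X@[XO/.X/../O.]: (1,0)[XO/XX/../O.]+0* (2,0)[XO/.X/X./O.]+0 (2,1)[XO/.X/.X/O.]+0 (3,1)[XO/.X/../OX]+0
p3 O@[XO/XX/../O.]: (2,0)[XO/XX/O./O.]+0* (2,1)[XO/XX/.O/O.]-1 (3,1)[XO/XX/../OO]-1
p4 X@[XO/XX/O./O.]: (2,1)[XO/XX/OX/O.]+0* (3,1)[XO/XX/O./OX]+0
p5 O@[XO/XX/OX/O.]: (3,1)[XO/XX/OX/OO]+0*
p6 X@[XO/XX/OX/OO] terminal +0; root [X./.X/../O.] d5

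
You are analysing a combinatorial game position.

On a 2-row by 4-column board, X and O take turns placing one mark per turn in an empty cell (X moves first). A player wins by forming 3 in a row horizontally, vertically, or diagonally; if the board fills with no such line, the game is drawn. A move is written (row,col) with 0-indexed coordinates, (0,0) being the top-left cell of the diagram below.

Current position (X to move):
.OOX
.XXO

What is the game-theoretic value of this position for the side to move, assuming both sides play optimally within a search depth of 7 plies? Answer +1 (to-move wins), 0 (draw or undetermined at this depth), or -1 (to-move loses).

value(.OOX/.XXO, X) = +1

p1 X@[.OOX/.XXO]: (0,0)[XOOX/.XXO]+0 (1,0)[.OOX/XXXO]+1*
p2 O@[.OOX/XXXO] terminal -1; root [.OOX/.XXO] d7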